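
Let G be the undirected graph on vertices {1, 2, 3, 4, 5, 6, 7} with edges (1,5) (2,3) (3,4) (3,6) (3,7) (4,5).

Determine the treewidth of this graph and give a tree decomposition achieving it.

Each bag holds 2 vertices, so the decomposition has width 1, which upper-bounds the treewidth. G has an edge, so its treewidth is at least 1. Hence tw(G) = 1 exactly.

Treewidth 1.
Bags: B1 = {3, 4}  B2 = {3, 7}  B3 = {3, 6}  B4 = {2, 3}  B5 = {4, 5}  B6 = {1, 5}
Tree: B1–B2, B2–B3, B2–B4, B1–B5, B5–B6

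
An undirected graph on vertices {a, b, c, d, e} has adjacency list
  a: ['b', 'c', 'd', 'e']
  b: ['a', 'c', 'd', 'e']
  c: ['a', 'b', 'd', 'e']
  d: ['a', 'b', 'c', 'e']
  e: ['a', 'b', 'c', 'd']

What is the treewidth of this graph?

4

A width-4 tree decomposition is:
Bags: B1 = {a, b, c, d, e}
Tree: (single bag)
With just one bag of size 5, the width is 5 − 1 = 4, so tw(G) ≤ 4. Conversely, {a, b, c, d, e} is a clique of size 5, and the vertices of any clique must share a bag in every tree decomposition; so some bag has ≥ 5 vertices and tw(G) ≥ 4. Therefore the treewidth is 4.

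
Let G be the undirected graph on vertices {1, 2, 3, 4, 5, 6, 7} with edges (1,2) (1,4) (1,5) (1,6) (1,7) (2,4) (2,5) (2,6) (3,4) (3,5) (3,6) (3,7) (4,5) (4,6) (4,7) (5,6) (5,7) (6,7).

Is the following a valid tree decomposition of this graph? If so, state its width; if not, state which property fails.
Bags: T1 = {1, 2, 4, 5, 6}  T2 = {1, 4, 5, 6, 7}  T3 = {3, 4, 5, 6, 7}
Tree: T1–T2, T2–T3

Every vertex of G appears in some bag (union = {1, 2, 3, 4, 5, 6, 7}); every edge is covered by a bag; and for each vertex v the set of bags containing v is connected in the bag tree. The decomposition is therefore valid. The largest bag has 5 vertices, so the width is 4.

Yes; width 4.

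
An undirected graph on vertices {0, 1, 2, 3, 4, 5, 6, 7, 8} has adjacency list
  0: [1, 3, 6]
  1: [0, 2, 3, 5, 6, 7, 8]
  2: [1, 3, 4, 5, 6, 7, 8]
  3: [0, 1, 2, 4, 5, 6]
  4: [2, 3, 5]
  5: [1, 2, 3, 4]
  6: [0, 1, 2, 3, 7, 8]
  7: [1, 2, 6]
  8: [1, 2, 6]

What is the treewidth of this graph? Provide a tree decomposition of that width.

Every bag has size at most 4, so the width is 4 − 1 = 3 and tw(G) ≤ 3. For the lower bound, the 4 vertices {0, 1, 3, 6} are pairwise adjacent, and any tree decomposition puts a clique entirely inside one bag — forcing width ≥ 3. Combining the bounds, tw(G) = 3.

Treewidth 3.
One such decomposition:
Bags: B1 = {0, 1, 3, 6}  B2 = {1, 2, 3, 6}  B3 = {1, 2, 6, 8}  B4 = {1, 2, 3, 5}  B5 = {2, 3, 4, 5}  B6 = {1, 2, 6, 7}
Tree: B1–B2, B2–B3, B2–B4, B4–B5, B3–B6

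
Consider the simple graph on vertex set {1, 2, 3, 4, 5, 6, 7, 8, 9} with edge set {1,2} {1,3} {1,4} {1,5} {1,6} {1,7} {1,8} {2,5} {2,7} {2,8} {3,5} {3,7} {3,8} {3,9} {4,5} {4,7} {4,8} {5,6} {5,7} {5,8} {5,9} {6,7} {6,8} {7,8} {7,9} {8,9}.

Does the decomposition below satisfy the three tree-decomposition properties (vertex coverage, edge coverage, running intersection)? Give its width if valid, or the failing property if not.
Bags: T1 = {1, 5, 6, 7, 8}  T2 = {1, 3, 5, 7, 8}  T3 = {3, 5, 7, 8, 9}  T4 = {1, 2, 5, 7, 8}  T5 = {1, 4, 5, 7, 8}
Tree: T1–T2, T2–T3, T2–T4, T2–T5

Yes; width 4.

Every vertex of G appears in some bag (union = {1, 2, 3, 4, 5, 6, 7, 8, 9}); every edge is covered by a bag; and for each vertex v the set of bags containing v is connected in the bag tree. The decomposition is therefore valid. The largest bag has 5 vertices, so the width is 4.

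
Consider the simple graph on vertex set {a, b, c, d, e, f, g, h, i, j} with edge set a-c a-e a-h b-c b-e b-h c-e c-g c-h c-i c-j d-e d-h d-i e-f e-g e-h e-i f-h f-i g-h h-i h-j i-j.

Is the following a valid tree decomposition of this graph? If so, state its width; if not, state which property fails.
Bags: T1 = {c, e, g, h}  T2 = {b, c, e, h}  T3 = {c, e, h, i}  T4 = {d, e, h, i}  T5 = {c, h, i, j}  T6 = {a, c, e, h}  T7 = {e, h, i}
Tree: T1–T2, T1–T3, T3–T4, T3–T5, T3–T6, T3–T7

No — vertex f appears in no bag.

A tree decomposition must satisfy three properties: every vertex lies in some bag; for every edge, both endpoints lie together in some bag; and for every vertex, the bags containing it form a connected subtree. Here vertex f appears in no bag, so the decomposition is invalid.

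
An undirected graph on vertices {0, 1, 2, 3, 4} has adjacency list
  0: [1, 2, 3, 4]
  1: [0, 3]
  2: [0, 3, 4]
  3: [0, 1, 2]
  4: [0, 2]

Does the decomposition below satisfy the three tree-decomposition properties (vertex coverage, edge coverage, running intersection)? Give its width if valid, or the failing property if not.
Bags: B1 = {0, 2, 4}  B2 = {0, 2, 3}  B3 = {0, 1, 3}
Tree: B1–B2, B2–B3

Yes; width 2.

Vertex coverage: the bags together contain {0, 1, 2, 3, 4}, the full vertex set. Edge coverage: each edge of G has both endpoints in at least one bag. Running intersection: for every vertex, the bags containing it form a connected subtree. All three properties hold, so this is a valid tree decomposition of width max|bag| − 1 = 2, and hence tw(G) ≤ 2.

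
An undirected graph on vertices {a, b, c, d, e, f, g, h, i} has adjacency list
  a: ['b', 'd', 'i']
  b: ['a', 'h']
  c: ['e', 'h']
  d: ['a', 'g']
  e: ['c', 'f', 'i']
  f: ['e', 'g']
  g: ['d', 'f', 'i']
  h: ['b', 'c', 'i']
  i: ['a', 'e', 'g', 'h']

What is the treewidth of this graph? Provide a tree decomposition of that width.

Every bag has size at most 4, so the width is 4 − 1 = 3 and tw(G) ≤ 3. For the lower bound: the 4 vertex sets {a,b,d}, {g}, {i}, {c,e,f,h} are disjoint, each induces a connected subgraph, and every pair is joined by at least one edge of G. Contracting each set to a single vertex therefore yields K_{4} as a minor, and since treewidth is minor-monotone, tw(G) ≥ tw(K_{4}) = 3. Therefore the treewidth is 3.

Treewidth 3.
One optimal decomposition is:
Bags: B1 = {a, b, d, g}  B2 = {a, b, g, i}  B3 = {b, g, h, i}  B4 = {f, g, h, i}  B5 = {e, f, h, i}  B6 = {c, e, f, h}
Tree: B1–B2, B2–B3, B3–B4, B4–B5, B5–B6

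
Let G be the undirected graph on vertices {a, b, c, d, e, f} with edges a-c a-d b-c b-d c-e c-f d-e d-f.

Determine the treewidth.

2

A width-2 tree decomposition is:
Bags: B1 = {b, c, d}  B2 = {a, c, d}  B3 = {c, d, f}  B4 = {c, d, e}
Tree: B1–B2, B2–B3, B3–B4
Every bag has size at most 3, so the width is 3 − 1 = 2 and tw(G) ≤ 2. The edges b–c–a–d–b form a cycle, so G is not a tree and its treewidth is at least 2. Hence tw(G) = 2 exactly.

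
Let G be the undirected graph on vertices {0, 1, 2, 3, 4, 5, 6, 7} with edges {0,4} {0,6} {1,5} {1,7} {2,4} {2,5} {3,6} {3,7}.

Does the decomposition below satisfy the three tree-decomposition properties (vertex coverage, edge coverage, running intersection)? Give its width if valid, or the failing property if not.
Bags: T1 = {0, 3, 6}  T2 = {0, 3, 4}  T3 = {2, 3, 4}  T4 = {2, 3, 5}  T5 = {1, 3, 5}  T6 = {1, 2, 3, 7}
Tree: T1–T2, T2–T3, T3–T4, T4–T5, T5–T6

No — bags containing vertex 2 are not connected in the tree.

A tree decomposition must satisfy three properties: every vertex lies in some bag; for every edge, both endpoints lie together in some bag; and for every vertex, the bags containing it form a connected subtree. Here bags containing vertex 2 are not connected in the tree, so the decomposition is invalid.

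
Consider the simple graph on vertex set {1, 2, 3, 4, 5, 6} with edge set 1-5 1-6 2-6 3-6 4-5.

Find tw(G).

1

A width-1 tree decomposition is:
Bags: B1 = {1, 5}  B2 = {1, 6}  B3 = {3, 6}  B4 = {2, 6}  B5 = {4, 5}
Tree: B1–B2, B2–B3, B2–B4, B1–B5
Every bag has size at most 2, so the width is 2 − 1 = 1 and tw(G) ≤ 1. G has an edge, so its treewidth is at least 1. Hence tw(G) = 1 exactly.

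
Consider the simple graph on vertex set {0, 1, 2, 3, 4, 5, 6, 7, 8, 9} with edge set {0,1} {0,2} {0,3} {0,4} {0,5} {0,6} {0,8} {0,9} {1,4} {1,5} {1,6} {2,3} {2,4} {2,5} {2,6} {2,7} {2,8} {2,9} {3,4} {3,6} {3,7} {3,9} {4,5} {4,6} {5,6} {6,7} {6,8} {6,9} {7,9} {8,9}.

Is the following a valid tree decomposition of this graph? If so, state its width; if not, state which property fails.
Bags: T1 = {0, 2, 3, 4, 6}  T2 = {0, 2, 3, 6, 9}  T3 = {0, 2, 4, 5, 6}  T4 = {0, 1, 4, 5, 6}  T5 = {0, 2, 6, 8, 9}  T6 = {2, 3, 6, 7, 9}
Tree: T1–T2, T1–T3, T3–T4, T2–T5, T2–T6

Vertex coverage: the bags together contain {0, 1, 2, 3, 4, 5, 6, 7, 8, 9}, the full vertex set. Edge coverage: each edge of G has both endpoints in at least one bag. Running intersection: for every vertex, the bags containing it form a connected subtree. All three properties hold, so this is a valid tree decomposition of width max|bag| − 1 = 4, and hence tw(G) ≤ 4.

Yes; width 4.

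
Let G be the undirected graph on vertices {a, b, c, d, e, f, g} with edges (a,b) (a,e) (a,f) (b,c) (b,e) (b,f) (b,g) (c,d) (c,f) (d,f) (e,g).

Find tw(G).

2

A width-2 tree decomposition is:
Bags: B1 = {b, c, f}  B2 = {c, d, f}  B3 = {a, b, f}  B4 = {a, b, e}  B5 = {b, e, g}
Tree: B1–B2, B1–B3, B3–B4, B4–B5
Every bag has size at most 3, so the width is 3 − 1 = 2 and tw(G) ≤ 2. On the other hand G contains the 3-clique {c, d, f}. A clique must lie in a single bag of any decomposition, so no decomposition can have width below 2. Combining the bounds, tw(G) = 2.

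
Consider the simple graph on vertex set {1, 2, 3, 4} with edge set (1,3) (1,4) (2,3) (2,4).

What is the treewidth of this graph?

2

A width-2 tree decomposition is:
Bags: B1 = {1, 2, 3}  B2 = {1, 2, 4}
Tree: B1–B2
Each bag holds 3 vertices, so the decomposition has width 2, which upper-bounds the treewidth. The edges 1–3–2–4–1 form a cycle, so G is not a tree and its treewidth is at least 2. Therefore the treewidth is 2.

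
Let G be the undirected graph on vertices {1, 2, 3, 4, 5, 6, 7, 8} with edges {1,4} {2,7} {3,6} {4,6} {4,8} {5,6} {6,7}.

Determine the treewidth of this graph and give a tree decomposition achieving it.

Treewidth 1.
One optimal decomposition is:
Bags: B1 = {3, 6}  B2 = {4, 6}  B3 = {4, 8}  B4 = {5, 6}  B5 = {6, 7}  B6 = {2, 7}  B7 = {1, 4}
Tree: B1–B2, B2–B3, B2–B4, B1–B5, B5–B6, B2–B7

The largest bag has 2 vertices, giving width 1; this decomposition certifies tw(G) ≤ 1. G has an edge, so its treewidth is at least 1. Combining the bounds, tw(G) = 1.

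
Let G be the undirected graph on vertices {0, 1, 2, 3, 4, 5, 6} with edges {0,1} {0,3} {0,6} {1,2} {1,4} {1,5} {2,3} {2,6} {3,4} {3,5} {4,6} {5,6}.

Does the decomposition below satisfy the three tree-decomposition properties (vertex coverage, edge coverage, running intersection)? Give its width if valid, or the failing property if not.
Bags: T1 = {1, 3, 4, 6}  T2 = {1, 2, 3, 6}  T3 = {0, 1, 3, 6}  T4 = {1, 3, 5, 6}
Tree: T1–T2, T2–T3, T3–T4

Yes; width 3.

Checking the three conditions: (i) the bags cover all of {0, 1, 2, 3, 4, 5, 6}; (ii) for each edge, some bag contains both endpoints; (iii) the bags containing any fixed vertex form a subtree. All hold, so the decomposition is valid with width 4 − 1 = 3.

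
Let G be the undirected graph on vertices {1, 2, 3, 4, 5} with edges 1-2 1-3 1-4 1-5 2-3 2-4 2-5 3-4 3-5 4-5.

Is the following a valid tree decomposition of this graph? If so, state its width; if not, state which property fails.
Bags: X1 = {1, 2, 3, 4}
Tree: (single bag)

No — vertex 5 appears in no bag.

A tree decomposition must satisfy three properties: every vertex lies in some bag; for every edge, both endpoints lie together in some bag; and for every vertex, the bags containing it form a connected subtree. Here vertex 5 appears in no bag, so the decomposition is invalid.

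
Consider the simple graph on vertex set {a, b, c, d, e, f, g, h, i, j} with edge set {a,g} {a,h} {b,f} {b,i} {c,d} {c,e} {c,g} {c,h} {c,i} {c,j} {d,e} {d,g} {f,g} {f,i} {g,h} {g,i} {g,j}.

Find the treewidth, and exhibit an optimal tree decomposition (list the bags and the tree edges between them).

Treewidth 2.
One optimal decomposition is:
Bags: B1 = {c, g, h}  B2 = {a, g, h}  B3 = {c, g, i}  B4 = {c, d, g}  B5 = {c, d, e}  B6 = {f, g, i}  B7 = {c, g, j}  B8 = {b, f, i}
Tree: B1–B2, B1–B3, B1–B4, B4–B5, B3–B6, B3–B7, B6–B8

Every bag has size at most 3, so the width is 3 − 1 = 2 and tw(G) ≤ 2. For the lower bound, the 3 vertices {a, g, h} are pairwise adjacent, and any tree decomposition puts a clique entirely inside one bag — forcing width ≥ 2. Therefore the treewidth is 2.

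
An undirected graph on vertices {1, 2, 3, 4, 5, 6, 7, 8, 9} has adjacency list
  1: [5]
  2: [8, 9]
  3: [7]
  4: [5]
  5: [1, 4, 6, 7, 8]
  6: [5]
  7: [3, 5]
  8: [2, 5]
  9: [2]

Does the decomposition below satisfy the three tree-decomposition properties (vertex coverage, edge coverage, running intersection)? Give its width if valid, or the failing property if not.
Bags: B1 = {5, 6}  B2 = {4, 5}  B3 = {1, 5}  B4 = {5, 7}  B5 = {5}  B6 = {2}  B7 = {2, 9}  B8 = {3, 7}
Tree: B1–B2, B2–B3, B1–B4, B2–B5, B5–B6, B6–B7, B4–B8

A tree decomposition must satisfy three properties: every vertex lies in some bag; for every edge, both endpoints lie together in some bag; and for every vertex, the bags containing it form a connected subtree. Here vertex 8 appears in no bag, so the decomposition is invalid.

No — vertex 8 appears in no bag.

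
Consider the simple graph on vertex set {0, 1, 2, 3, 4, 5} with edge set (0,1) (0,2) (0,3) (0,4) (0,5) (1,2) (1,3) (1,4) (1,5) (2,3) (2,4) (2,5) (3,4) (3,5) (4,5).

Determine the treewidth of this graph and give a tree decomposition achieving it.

Treewidth 5.
One such decomposition:
Bags: B1 = {0, 1, 2, 3, 4, 5}
Tree: (single bag)

A single bag containing all 6 vertices is trivially a valid decomposition of width 5. For the lower bound, the 6 vertices {0, 1, 2, 3, 4, 5} are pairwise adjacent, and any tree decomposition puts a clique entirely inside one bag — forcing width ≥ 5. The upper and lower bounds meet at 5, so that is the treewidth.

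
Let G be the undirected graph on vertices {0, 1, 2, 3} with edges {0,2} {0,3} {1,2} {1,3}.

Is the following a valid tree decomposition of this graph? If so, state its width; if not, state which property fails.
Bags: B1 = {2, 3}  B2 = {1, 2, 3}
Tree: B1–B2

A tree decomposition must satisfy three properties: every vertex lies in some bag; for every edge, both endpoints lie together in some bag; and for every vertex, the bags containing it form a connected subtree. Here vertex 0 appears in no bag, so the decomposition is invalid.

No — vertex 0 appears in no bag.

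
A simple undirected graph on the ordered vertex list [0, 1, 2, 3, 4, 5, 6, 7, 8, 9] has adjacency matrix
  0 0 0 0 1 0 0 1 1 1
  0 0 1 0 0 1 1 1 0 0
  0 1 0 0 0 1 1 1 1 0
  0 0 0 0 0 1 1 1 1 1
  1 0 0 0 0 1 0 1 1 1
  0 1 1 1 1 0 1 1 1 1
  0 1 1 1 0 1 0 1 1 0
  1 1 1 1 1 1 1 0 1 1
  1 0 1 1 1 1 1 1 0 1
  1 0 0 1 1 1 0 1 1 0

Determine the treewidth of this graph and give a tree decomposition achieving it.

Treewidth 4.
Bags: B1 = {1, 2, 5, 6, 7}  B2 = {2, 5, 6, 7, 8}  B3 = {3, 5, 6, 7, 8}  B4 = {3, 5, 7, 8, 9}  B5 = {4, 5, 7, 8, 9}  B6 = {0, 4, 7, 8, 9}
Tree: B1–B2, B2–B3, B3–B4, B4–B5, B5–B6

Every bag has size at most 5, so the width is 5 − 1 = 4 and tw(G) ≤ 4. Conversely, {0, 4, 7, 8, 9} is a clique of size 5, and the vertices of any clique must share a bag in every tree decomposition; so some bag has ≥ 5 vertices and tw(G) ≥ 4. Therefore the treewidth is 4.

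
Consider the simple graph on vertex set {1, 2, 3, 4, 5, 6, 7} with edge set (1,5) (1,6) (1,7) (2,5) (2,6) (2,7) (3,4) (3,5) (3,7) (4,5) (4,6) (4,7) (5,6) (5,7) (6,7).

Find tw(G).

3

A width-3 tree decomposition is:
Bags: B1 = {3, 4, 5, 7}  B2 = {4, 5, 6, 7}  B3 = {2, 5, 6, 7}  B4 = {1, 5, 6, 7}
Tree: B1–B2, B2–B3, B2–B4
Every bag has size at most 4, so the width is 4 − 1 = 3 and tw(G) ≤ 3. On the other hand G contains the 4-clique {3, 4, 5, 7}. A clique must lie in a single bag of any decomposition, so no decomposition can have width below 3. Hence tw(G) = 3 exactly.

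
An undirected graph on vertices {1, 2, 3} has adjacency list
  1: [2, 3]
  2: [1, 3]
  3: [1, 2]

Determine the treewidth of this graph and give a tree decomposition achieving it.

With just one bag of size 3, the width is 3 − 1 = 2, so tw(G) ≤ 2. Conversely, {1, 2, 3} is a clique of size 3, and the vertices of any clique must share a bag in every tree decomposition; so some bag has ≥ 3 vertices and tw(G) ≥ 2. Hence tw(G) = 2 exactly.

Treewidth 2.
Bags: B1 = {1, 2, 3}
Tree: (single bag)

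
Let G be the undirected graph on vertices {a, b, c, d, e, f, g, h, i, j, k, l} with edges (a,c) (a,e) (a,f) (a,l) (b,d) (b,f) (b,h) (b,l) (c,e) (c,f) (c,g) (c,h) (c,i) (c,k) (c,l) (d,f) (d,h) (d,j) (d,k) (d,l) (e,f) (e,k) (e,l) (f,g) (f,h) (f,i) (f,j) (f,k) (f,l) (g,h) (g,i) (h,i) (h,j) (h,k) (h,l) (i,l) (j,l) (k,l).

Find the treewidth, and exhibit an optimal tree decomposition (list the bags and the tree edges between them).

Every bag has size at most 5, so the width is 5 − 1 = 4 and tw(G) ≤ 4. For the lower bound, the 5 vertices {c, f, g, h, i} are pairwise adjacent, and any tree decomposition puts a clique entirely inside one bag — forcing width ≥ 4. The upper and lower bounds meet at 4, so that is the treewidth.

Treewidth 4.
Bags: B1 = {c, f, h, k, l}  B2 = {d, f, h, k, l}  B3 = {c, f, h, i, l}  B4 = {b, d, f, h, l}  B5 = {c, e, f, k, l}  B6 = {a, c, e, f, l}  B7 = {c, f, g, h, i}  B8 = {d, f, h, j, l}
Tree: B1–B2, B1–B3, B2–B4, B1–B5, B5–B6, B3–B7, B2–B8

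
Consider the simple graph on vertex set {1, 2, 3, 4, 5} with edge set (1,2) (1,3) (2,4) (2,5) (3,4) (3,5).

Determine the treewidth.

A width-2 tree decomposition is:
Bags: B1 = {1, 2, 3}  B2 = {2, 3, 4}  B3 = {2, 3, 5}
Tree: B1–B2, B2–B3
Every bag has size at most 3, so the width is 3 − 1 = 2 and tw(G) ≤ 2. Since 1–2–4–3–1 is a cycle in G, G is not acyclic. Forests are exactly the graphs of treewidth ≤ 1, so tw(G) ≥ 2. Hence tw(G) = 2 exactly.

2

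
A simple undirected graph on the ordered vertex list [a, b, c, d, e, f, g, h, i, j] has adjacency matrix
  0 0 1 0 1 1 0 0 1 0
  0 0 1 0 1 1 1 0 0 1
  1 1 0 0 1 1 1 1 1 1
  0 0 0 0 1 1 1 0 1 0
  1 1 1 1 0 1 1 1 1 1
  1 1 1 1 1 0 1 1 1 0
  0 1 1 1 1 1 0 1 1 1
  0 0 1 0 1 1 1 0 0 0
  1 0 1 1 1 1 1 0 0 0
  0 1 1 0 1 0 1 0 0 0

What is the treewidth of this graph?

4

A width-4 tree decomposition is:
Bags: B1 = {b, c, e, f, g}  B2 = {c, e, f, g, h}  B3 = {c, e, f, g, i}  B4 = {b, c, e, g, j}  B5 = {d, e, f, g, i}  B6 = {a, c, e, f, i}
Tree: B1–B2, B1–B3, B1–B4, B3–B5, B3–B6
Each bag holds 5 vertices, so the decomposition has width 4, which upper-bounds the treewidth. For the lower bound, the 5 vertices {b, c, e, g, j} are pairwise adjacent, and any tree decomposition puts a clique entirely inside one bag — forcing width ≥ 4. Therefore the treewidth is 4.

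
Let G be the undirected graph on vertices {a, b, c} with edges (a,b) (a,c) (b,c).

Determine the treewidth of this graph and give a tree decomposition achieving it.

Treewidth 2.
One such decomposition:
Bags: B1 = {a, b, c}
Tree: (single bag)

With just one bag of size 3, the width is 3 − 1 = 2, so tw(G) ≤ 2. For the lower bound, the 3 vertices {a, b, c} are pairwise adjacent, and any tree decomposition puts a clique entirely inside one bag — forcing width ≥ 2. Therefore the treewidth is 2.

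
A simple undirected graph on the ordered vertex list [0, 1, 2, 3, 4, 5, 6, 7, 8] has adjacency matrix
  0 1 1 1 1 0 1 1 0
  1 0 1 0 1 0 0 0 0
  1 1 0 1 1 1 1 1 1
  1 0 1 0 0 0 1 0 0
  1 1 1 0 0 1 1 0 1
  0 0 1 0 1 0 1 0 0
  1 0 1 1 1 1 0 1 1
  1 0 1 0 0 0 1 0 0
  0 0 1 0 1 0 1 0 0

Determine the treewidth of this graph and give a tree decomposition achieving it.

Treewidth 3.
One such decomposition:
Bags: B1 = {0, 2, 4, 6}  B2 = {0, 2, 3, 6}  B3 = {0, 2, 6, 7}  B4 = {2, 4, 6, 8}  B5 = {2, 4, 5, 6}  B6 = {0, 1, 2, 4}
Tree: B1–B2, B2–B3, B1–B4, B4–B5, B1–B6

Every bag has size at most 4, so the width is 4 − 1 = 3 and tw(G) ≤ 3. Conversely, {0, 1, 2, 4} is a clique of size 4, and the vertices of any clique must share a bag in every tree decomposition; so some bag has ≥ 4 vertices and tw(G) ≥ 3. Combining the bounds, tw(G) = 3.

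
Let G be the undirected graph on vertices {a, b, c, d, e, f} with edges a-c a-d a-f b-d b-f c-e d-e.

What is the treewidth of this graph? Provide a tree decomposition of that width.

Each bag holds 3 vertices, so the decomposition has width 2, which upper-bounds the treewidth. Since b–f–a–d–b is a cycle in G, G is not acyclic. Forests are exactly the graphs of treewidth ≤ 1, so tw(G) ≥ 2. Combining the bounds, tw(G) = 2.

Treewidth 2.
One such decomposition:
Bags: B1 = {b, d, f}  B2 = {a, d, f}  B3 = {a, d, e}  B4 = {a, c, e}
Tree: B1–B2, B2–B3, B3–B4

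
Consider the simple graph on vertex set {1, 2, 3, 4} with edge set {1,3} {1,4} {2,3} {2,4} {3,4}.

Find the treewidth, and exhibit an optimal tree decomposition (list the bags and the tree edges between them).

Every bag has size at most 3, so the width is 3 − 1 = 2 and tw(G) ≤ 2. Conversely, {1, 3, 4} is a clique of size 3, and the vertices of any clique must share a bag in every tree decomposition; so some bag has ≥ 3 vertices and tw(G) ≥ 2. Combining the bounds, tw(G) = 2.

Treewidth 2.
Bags: B1 = {1, 3, 4}  B2 = {2, 3, 4}
Tree: B1–B2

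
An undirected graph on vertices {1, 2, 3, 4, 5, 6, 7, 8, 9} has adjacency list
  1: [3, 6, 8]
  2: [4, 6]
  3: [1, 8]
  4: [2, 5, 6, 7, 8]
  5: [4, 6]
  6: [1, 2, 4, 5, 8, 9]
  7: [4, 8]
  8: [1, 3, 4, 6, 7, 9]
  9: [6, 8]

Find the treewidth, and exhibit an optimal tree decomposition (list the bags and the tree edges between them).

Treewidth 2.
One optimal decomposition is:
Bags: B1 = {2, 4, 6}  B2 = {4, 6, 8}  B3 = {4, 7, 8}  B4 = {1, 6, 8}  B5 = {6, 8, 9}  B6 = {4, 5, 6}  B7 = {1, 3, 8}
Tree: B1–B2, B2–B3, B2–B4, B4–B5, B1–B6, B4–B7

Each bag holds 3 vertices, so the decomposition has width 2, which upper-bounds the treewidth. On the other hand G contains the 3-clique {1, 3, 8}. A clique must lie in a single bag of any decomposition, so no decomposition can have width below 2. Therefore the treewidth is 2.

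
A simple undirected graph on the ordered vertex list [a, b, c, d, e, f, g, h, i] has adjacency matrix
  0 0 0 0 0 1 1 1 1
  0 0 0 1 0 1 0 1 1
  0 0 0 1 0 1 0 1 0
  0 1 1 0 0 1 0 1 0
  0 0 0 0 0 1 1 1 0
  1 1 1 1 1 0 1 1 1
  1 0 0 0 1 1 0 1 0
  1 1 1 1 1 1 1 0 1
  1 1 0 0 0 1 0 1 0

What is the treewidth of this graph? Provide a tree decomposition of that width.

Treewidth 3.
Bags: B1 = {a, f, h, i}  B2 = {b, f, h, i}  B3 = {a, f, g, h}  B4 = {b, d, f, h}  B5 = {c, d, f, h}  B6 = {e, f, g, h}
Tree: B1–B2, B1–B3, B2–B4, B4–B5, B3–B6

Every bag has size at most 4, so the width is 4 − 1 = 3 and tw(G) ≤ 3. For the lower bound, the 4 vertices {c, d, f, h} are pairwise adjacent, and any tree decomposition puts a clique entirely inside one bag — forcing width ≥ 3. Therefore the treewidth is 3.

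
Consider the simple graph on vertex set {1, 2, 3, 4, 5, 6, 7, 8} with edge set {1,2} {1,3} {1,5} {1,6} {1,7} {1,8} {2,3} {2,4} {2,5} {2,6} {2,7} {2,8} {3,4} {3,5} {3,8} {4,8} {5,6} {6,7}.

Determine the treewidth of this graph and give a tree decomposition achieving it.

Treewidth 3.
Bags: B1 = {1, 2, 3, 5}  B2 = {1, 2, 5, 6}  B3 = {1, 2, 3, 8}  B4 = {2, 3, 4, 8}  B5 = {1, 2, 6, 7}
Tree: B1–B2, B1–B3, B3–B4, B2–B5

Each bag holds 4 vertices, so the decomposition has width 3, which upper-bounds the treewidth. For the lower bound, the 4 vertices {1, 2, 3, 8} are pairwise adjacent, and any tree decomposition puts a clique entirely inside one bag — forcing width ≥ 3. Therefore the treewidth is 3.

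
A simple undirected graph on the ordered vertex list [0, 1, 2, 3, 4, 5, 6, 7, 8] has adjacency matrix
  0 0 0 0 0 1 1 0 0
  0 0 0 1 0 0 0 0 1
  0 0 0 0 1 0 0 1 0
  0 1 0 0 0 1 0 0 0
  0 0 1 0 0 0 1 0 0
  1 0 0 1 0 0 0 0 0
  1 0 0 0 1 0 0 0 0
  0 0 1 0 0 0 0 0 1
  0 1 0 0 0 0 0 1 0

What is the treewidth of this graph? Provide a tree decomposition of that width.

Treewidth 2.
One such decomposition:
Bags: B1 = {1, 3, 8}  B2 = {3, 5, 8}  B3 = {0, 5, 8}  B4 = {0, 6, 8}  B5 = {4, 6, 8}  B6 = {2, 4, 8}  B7 = {2, 7, 8}
Tree: B1–B2, B2–B3, B3–B4, B4–B5, B5–B6, B6–B7

Every bag has size at most 3, so the width is 3 − 1 = 2 and tw(G) ≤ 2. Since 8–1–3–5–0–6–4–2–7–8 is a cycle in G, G is not acyclic. Forests are exactly the graphs of treewidth ≤ 1, so tw(G) ≥ 2. Combining the bounds, tw(G) = 2.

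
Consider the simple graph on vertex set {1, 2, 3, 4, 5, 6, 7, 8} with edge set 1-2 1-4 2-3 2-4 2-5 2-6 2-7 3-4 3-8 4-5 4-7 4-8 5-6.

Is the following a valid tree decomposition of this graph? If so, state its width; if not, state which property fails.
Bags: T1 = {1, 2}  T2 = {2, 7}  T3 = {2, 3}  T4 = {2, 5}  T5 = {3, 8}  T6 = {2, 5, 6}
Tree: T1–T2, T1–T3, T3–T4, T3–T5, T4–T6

No — vertex 4 appears in no bag.

A tree decomposition must satisfy three properties: every vertex lies in some bag; for every edge, both endpoints lie together in some bag; and for every vertex, the bags containing it form a connected subtree. Here vertex 4 appears in no bag, so the decomposition is invalid.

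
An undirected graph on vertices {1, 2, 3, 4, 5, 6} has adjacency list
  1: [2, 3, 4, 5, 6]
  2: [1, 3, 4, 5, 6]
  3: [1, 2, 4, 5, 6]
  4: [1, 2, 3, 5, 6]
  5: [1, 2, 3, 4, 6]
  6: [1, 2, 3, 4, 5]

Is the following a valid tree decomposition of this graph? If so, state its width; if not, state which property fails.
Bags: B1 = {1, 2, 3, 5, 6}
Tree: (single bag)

A tree decomposition must satisfy three properties: every vertex lies in some bag; for every edge, both endpoints lie together in some bag; and for every vertex, the bags containing it form a connected subtree. Here vertex 4 appears in no bag, so the decomposition is invalid.

No — vertex 4 appears in no bag.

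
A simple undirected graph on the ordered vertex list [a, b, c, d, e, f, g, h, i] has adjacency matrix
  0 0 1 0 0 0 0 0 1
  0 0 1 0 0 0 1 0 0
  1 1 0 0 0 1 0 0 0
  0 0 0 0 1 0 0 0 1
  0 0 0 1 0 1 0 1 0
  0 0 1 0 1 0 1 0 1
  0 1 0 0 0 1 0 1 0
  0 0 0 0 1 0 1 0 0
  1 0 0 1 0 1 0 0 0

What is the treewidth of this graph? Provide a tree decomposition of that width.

Treewidth 3.
Bags: B1 = {a, b, c, i}  B2 = {b, c, f, i}  B3 = {b, f, g, i}  B4 = {d, f, g, i}  B5 = {d, e, f, g}  B6 = {d, e, g, h}
Tree: B1–B2, B2–B3, B3–B4, B4–B5, B5–B6

The largest bag has 4 vertices, giving width 3; this decomposition certifies tw(G) ≤ 3. For the lower bound: the 4 vertex sets {a,b,c}, {i}, {f}, {d,e,g,h} are disjoint, each induces a connected subgraph, and every pair is joined by at least one edge of G. Contracting each set to a single vertex therefore yields K_{4} as a minor, and since treewidth is minor-monotone, tw(G) ≥ tw(K_{4}) = 3. Therefore the treewidth is 3.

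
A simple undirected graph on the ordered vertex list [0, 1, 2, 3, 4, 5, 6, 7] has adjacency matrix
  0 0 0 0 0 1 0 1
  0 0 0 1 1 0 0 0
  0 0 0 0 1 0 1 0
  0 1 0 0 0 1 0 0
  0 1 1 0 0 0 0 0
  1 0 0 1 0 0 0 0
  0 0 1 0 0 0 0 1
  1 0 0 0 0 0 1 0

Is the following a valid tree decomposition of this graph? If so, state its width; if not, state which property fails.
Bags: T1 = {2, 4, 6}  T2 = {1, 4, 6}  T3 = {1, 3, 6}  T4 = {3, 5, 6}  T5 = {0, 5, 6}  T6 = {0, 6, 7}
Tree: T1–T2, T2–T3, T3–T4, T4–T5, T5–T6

Yes; width 2.

Every vertex of G appears in some bag (union = {0, 1, 2, 3, 4, 5, 6, 7}); every edge is covered by a bag; and for each vertex v the set of bags containing v is connected in the bag tree. The decomposition is therefore valid. The largest bag has 3 vertices, so the width is 2.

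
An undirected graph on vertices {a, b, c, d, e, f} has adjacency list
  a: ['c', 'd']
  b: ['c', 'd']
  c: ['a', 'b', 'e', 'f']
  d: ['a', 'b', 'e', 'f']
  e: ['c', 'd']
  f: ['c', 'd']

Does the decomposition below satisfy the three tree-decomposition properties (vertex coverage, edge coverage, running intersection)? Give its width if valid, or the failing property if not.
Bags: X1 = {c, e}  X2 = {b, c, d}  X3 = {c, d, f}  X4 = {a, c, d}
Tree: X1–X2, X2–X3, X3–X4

A tree decomposition must satisfy three properties: every vertex lies in some bag; for every edge, both endpoints lie together in some bag; and for every vertex, the bags containing it form a connected subtree. Here edge (d,e) lies in no bag, so the decomposition is invalid.

No — edge (d,e) lies in no bag.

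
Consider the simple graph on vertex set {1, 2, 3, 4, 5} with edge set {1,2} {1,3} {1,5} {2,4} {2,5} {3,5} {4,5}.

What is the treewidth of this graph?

2

A width-2 tree decomposition is:
Bags: B1 = {1, 2, 5}  B2 = {1, 3, 5}  B3 = {2, 4, 5}
Tree: B1–B2, B1–B3
Every bag has size at most 3, so the width is 3 − 1 = 2 and tw(G) ≤ 2. For the lower bound, the 3 vertices {1, 2, 5} are pairwise adjacent, and any tree decomposition puts a clique entirely inside one bag — forcing width ≥ 2. Hence tw(G) = 2 exactly.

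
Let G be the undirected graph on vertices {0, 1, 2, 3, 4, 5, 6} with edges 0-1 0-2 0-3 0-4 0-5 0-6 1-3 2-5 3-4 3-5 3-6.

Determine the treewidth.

2

A width-2 tree decomposition is:
Bags: B1 = {0, 1, 3}  B2 = {0, 3, 5}  B3 = {0, 2, 5}  B4 = {0, 3, 4}  B5 = {0, 3, 6}
Tree: B1–B2, B2–B3, B1–B4, B4–B5
The largest bag has 3 vertices, giving width 2; this decomposition certifies tw(G) ≤ 2. On the other hand G contains the 3-clique {0, 2, 5}. A clique must lie in a single bag of any decomposition, so no decomposition can have width below 2. Combining the bounds, tw(G) = 2.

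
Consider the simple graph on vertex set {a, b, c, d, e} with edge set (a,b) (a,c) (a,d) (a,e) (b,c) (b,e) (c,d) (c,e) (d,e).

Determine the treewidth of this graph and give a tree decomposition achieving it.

Treewidth 3.
One such decomposition:
Bags: B1 = {a, b, c, e}  B2 = {a, c, d, e}
Tree: B1–B2

Each bag holds 4 vertices, so the decomposition has width 3, which upper-bounds the treewidth. For the lower bound, the 4 vertices {a, c, d, e} are pairwise adjacent, and any tree decomposition puts a clique entirely inside one bag — forcing width ≥ 3. Combining the bounds, tw(G) = 3.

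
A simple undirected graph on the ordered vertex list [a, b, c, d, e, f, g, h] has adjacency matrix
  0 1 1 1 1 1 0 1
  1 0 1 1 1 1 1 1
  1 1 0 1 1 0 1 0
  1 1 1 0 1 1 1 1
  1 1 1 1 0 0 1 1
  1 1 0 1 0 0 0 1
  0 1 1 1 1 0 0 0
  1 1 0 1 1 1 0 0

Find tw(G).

4

A width-4 tree decomposition is:
Bags: B1 = {a, b, d, e, h}  B2 = {a, b, c, d, e}  B3 = {b, c, d, e, g}  B4 = {a, b, d, f, h}
Tree: B1–B2, B2–B3, B1–B4
Every bag has size at most 5, so the width is 5 − 1 = 4 and tw(G) ≤ 4. Conversely, {b, c, d, e, g} is a clique of size 5, and the vertices of any clique must share a bag in every tree decomposition; so some bag has ≥ 5 vertices and tw(G) ≥ 4. The upper and lower bounds meet at 4, so that is the treewidth.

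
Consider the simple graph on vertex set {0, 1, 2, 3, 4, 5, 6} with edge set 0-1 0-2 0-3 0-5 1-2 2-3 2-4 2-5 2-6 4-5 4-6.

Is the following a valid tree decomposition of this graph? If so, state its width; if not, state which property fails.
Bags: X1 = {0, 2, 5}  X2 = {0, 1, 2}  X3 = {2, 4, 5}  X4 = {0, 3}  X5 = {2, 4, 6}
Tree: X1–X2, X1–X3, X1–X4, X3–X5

No — edge (2,3) lies in no bag.

A tree decomposition must satisfy three properties: every vertex lies in some bag; for every edge, both endpoints lie together in some bag; and for every vertex, the bags containing it form a connected subtree. Here edge (2,3) lies in no bag, so the decomposition is invalid.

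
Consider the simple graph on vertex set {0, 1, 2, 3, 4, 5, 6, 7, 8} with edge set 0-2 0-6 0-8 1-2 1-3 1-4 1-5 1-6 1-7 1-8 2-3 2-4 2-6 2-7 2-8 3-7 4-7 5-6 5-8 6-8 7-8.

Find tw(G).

A width-3 tree decomposition is:
Bags: B1 = {1, 2, 7, 8}  B2 = {1, 2, 4, 7}  B3 = {1, 2, 6, 8}  B4 = {1, 5, 6, 8}  B5 = {1, 2, 3, 7}  B6 = {0, 2, 6, 8}
Tree: B1–B2, B1–B3, B3–B4, B1–B5, B3–B6
Every bag has size at most 4, so the width is 4 − 1 = 3 and tw(G) ≤ 3. For the lower bound, the 4 vertices {0, 2, 6, 8} are pairwise adjacent, and any tree decomposition puts a clique entirely inside one bag — forcing width ≥ 3. Combining the bounds, tw(G) = 3.

3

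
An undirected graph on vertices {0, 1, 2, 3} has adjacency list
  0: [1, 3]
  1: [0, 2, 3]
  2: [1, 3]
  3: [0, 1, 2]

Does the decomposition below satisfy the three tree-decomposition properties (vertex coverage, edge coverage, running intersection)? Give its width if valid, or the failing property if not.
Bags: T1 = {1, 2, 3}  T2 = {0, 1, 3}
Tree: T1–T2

Yes; width 2.

Every vertex of G appears in some bag (union = {0, 1, 2, 3}); every edge is covered by a bag; and for each vertex v the set of bags containing v is connected in the bag tree. The decomposition is therefore valid. The largest bag has 3 vertices, so the width is 2.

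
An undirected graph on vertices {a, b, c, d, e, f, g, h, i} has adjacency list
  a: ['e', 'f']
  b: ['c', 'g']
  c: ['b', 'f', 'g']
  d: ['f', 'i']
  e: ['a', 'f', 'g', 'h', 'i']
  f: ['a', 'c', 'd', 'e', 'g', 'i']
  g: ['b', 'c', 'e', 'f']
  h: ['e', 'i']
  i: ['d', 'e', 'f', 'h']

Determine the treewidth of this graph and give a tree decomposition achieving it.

Every bag has size at most 3, so the width is 3 − 1 = 2 and tw(G) ≤ 2. On the other hand G contains the 3-clique {e, h, i}. A clique must lie in a single bag of any decomposition, so no decomposition can have width below 2. Combining the bounds, tw(G) = 2.

Treewidth 2.
One optimal decomposition is:
Bags: B1 = {e, h, i}  B2 = {e, f, i}  B3 = {e, f, g}  B4 = {d, f, i}  B5 = {c, f, g}  B6 = {b, c, g}  B7 = {a, e, f}
Tree: B1–B2, B2–B3, B2–B4, B3–B5, B5–B6, B3–B7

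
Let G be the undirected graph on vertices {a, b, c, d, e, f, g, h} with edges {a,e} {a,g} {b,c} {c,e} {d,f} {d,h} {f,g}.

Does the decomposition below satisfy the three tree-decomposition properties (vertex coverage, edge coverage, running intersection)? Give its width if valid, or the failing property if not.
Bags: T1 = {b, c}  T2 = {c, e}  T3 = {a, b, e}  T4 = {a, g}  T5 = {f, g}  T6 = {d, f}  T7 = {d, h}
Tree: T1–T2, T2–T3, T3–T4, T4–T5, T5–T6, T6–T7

No — bags containing vertex b are not connected in the tree.

A tree decomposition must satisfy three properties: every vertex lies in some bag; for every edge, both endpoints lie together in some bag; and for every vertex, the bags containing it form a connected subtree. Here bags containing vertex b are not connected in the tree, so the decomposition is invalid.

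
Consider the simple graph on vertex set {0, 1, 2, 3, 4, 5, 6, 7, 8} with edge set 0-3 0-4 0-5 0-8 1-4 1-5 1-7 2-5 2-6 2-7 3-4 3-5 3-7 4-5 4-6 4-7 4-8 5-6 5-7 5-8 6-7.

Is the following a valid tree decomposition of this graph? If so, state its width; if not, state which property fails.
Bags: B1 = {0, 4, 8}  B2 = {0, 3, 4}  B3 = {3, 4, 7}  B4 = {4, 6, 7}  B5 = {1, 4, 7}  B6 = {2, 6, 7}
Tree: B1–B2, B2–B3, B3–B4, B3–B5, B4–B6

No — vertex 5 appears in no bag.

A tree decomposition must satisfy three properties: every vertex lies in some bag; for every edge, both endpoints lie together in some bag; and for every vertex, the bags containing it form a connected subtree. Here vertex 5 appears in no bag, so the decomposition is invalid.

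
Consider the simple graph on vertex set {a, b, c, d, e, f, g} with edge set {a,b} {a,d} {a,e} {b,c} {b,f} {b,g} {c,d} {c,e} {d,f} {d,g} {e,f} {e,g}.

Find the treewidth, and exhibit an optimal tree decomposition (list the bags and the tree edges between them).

Every bag has size at most 4, so the width is 4 − 1 = 3 and tw(G) ≤ 3. For the lower bound: the 4 vertex sets {a,d}, {e,f}, {b}, {c} are disjoint, each induces a connected subgraph, and every pair is joined by at least one edge of G. Contracting each set to a single vertex therefore yields K_{4} as a minor, and since treewidth is minor-monotone, tw(G) ≥ tw(K_{4}) = 3. Combining the bounds, tw(G) = 3.

Treewidth 3.
One optimal decomposition is:
Bags: B1 = {a, b, d, e}  B2 = {b, d, e, f}  B3 = {b, c, d, e}  B4 = {b, d, e, g}
Tree: B1–B2, B2–B3, B3–B4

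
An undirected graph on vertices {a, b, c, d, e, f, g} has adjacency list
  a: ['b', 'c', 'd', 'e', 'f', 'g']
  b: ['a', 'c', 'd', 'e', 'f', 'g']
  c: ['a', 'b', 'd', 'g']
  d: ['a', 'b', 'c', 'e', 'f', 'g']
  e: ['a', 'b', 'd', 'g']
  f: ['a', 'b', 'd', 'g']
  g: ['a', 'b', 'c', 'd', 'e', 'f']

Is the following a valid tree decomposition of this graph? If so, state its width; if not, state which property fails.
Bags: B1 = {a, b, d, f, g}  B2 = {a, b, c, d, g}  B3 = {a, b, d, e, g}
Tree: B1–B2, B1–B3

Vertex coverage: the bags together contain {a, b, c, d, e, f, g}, the full vertex set. Edge coverage: each edge of G has both endpoints in at least one bag. Running intersection: for every vertex, the bags containing it form a connected subtree. All three properties hold, so this is a valid tree decomposition of width max|bag| − 1 = 4, and hence tw(G) ≤ 4.

Yes; width 4.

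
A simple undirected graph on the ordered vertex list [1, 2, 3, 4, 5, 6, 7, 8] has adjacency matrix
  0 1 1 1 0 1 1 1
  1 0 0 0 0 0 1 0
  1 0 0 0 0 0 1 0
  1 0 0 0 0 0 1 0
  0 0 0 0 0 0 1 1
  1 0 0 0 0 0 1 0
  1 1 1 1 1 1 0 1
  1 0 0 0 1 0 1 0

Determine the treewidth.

2

A width-2 tree decomposition is:
Bags: B1 = {1, 3, 7}  B2 = {1, 2, 7}  B3 = {1, 6, 7}  B4 = {1, 7, 8}  B5 = {1, 4, 7}  B6 = {5, 7, 8}
Tree: B1–B2, B1–B3, B1–B4, B3–B5, B4–B6
The largest bag has 3 vertices, giving width 2; this decomposition certifies tw(G) ≤ 2. On the other hand G contains the 3-clique {1, 2, 7}. A clique must lie in a single bag of any decomposition, so no decomposition can have width below 2. The upper and lower bounds meet at 2, so that is the treewidth.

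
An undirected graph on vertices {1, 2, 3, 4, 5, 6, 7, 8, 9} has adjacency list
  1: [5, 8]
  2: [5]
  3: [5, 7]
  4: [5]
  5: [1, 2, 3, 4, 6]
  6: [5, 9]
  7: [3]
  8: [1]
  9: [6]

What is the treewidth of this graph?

A width-1 tree decomposition is:
Bags: B1 = {6, 9}  B2 = {5, 6}  B3 = {1, 5}  B4 = {1, 8}  B5 = {2, 5}  B6 = {4, 5}  B7 = {3, 5}  B8 = {3, 7}
Tree: B1–B2, B2–B3, B3–B4, B2–B5, B5–B6, B5–B7, B7–B8
Every bag has size at most 2, so the width is 2 − 1 = 1 and tw(G) ≤ 1. Any graph with an edge has treewidth ≥ 1, and G has the edge 9–6. The upper and lower bounds meet at 1, so that is the treewidth.

1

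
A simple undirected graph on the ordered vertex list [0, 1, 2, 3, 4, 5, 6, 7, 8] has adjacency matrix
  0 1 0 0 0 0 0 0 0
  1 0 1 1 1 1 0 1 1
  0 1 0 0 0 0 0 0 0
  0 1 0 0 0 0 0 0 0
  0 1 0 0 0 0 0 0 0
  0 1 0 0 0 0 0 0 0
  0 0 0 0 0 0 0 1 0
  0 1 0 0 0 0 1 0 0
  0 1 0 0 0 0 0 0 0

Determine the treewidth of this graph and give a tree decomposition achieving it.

The largest bag has 2 vertices, giving width 1; this decomposition certifies tw(G) ≤ 1. Since G has at least one edge (e.g. 1–7), it is not an edgeless graph, so tw(G) ≥ 1. The upper and lower bounds meet at 1, so that is the treewidth.

Treewidth 1.
Bags: B1 = {1, 7}  B2 = {1, 4}  B3 = {6, 7}  B4 = {1, 8}  B5 = {1, 2}  B6 = {1, 5}  B7 = {1, 3}  B8 = {0, 1}
Tree: B1–B2, B1–B3, B2–B4, B4–B5, B2–B6, B4–B7, B7–B8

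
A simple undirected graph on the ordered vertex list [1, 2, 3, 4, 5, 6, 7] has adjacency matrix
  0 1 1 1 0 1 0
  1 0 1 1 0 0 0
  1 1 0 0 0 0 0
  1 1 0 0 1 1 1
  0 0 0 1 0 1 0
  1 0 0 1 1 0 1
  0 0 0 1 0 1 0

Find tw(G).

A width-2 tree decomposition is:
Bags: B1 = {1, 4, 6}  B2 = {1, 2, 4}  B3 = {4, 6, 7}  B4 = {4, 5, 6}  B5 = {1, 2, 3}
Tree: B1–B2, B1–B3, B3–B4, B2–B5
Every bag has size at most 3, so the width is 3 − 1 = 2 and tw(G) ≤ 2. For the lower bound, the 3 vertices {1, 2, 3} are pairwise adjacent, and any tree decomposition puts a clique entirely inside one bag — forcing width ≥ 2. Hence tw(G) = 2 exactly.

2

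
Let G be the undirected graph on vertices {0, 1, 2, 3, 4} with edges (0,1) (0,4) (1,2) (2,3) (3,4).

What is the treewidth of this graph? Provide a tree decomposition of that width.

Treewidth 2.
One optimal decomposition is:
Bags: B1 = {0, 3, 4}  B2 = {0, 1, 3}  B3 = {1, 2, 3}
Tree: B1–B2, B2–B3

The largest bag has 3 vertices, giving width 2; this decomposition certifies tw(G) ≤ 2. For the lower bound, G contains the cycle 3–4–0–1–2–3, so G is not a forest; only forests have treewidth ≤ 1, hence tw(G) ≥ 2. Combining the bounds, tw(G) = 2.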